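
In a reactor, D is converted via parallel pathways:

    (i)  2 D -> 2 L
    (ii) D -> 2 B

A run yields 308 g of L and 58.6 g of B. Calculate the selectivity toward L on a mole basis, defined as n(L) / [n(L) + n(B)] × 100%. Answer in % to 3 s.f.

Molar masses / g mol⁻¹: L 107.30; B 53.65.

72.4 %

n(L) = 308 / 107.30 = 2.870 mol
n(B) = 58.6 / 53.65 = 1.092 mol
selectivity = 2.870/(2.870+1.092) × 100 = 72.44 %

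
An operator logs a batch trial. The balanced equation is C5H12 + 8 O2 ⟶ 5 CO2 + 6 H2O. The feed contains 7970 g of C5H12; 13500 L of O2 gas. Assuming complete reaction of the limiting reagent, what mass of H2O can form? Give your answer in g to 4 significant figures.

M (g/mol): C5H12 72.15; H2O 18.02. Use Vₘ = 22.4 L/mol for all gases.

8145 g

n(C5H12) = 7970 / 72.15 = 110.5 mol
n(O2) = 13500 / 22.4 = 602.7 mol
n/ν for C5H12 = 110.5/1 = 110.5
n/ν for O2 = 602.7/8 = 75.34
Smallest n/ν is O2 → limiting reagent.
n(H2O) = (6/8) × 602.7 = 452.0 mol
mass = 452.0 × 18.02 = 8145 g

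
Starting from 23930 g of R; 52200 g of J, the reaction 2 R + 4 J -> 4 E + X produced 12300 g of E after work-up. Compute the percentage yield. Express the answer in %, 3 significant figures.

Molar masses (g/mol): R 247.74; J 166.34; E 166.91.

n(R) = 23930 / 247.74 = 96.59 mol
n(J) = 52200 / 166.34 = 313.8 mol
n/ν for R = 96.59/2 = 48.30
n/ν for J = 313.8/4 = 78.45
Smallest n/ν is R → limiting reagent.
theoretical n(E) = (4/2) × 96.59 = 193.2 mol → 32250 g
% yield = 12300 / 32250 × 100 = 38.14 %

38.1 %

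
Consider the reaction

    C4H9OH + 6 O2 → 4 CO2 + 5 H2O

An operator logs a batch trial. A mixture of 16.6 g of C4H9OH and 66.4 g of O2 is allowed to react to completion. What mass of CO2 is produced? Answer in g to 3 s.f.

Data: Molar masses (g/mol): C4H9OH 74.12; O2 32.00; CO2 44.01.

39.4 g

n(C4H9OH) = 16.60 / 74.12 = 0.2240 mol
n(O2) = 66.40 / 32.00 = 2.075 mol
n/ν for C4H9OH = 0.2240/1 = 0.2240
n/ν for O2 = 2.075/6 = 0.3458
Smallest n/ν is C4H9OH → limiting reagent.
n(CO2) = (4/1) × 0.2240 = 0.8960 mol
mass = 0.8960 × 44.01 = 39.43 g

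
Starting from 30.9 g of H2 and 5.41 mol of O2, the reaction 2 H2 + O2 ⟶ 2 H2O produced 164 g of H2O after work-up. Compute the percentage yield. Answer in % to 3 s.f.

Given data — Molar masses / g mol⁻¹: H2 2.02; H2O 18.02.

84.1 %

n(H2) = 30.90 / 2.02 = 15.30 mol
n(O2) = 5.410 mol
n/ν for H2 = 15.30/2 = 7.650
n/ν for O2 = 5.410/1 = 5.410
Smallest n/ν is O2 → limiting reagent.
theoretical n(H2O) = (2/1) × 5.410 = 10.82 mol → 195.0 g
% yield = 164 / 195.0 × 100 = 84.10 %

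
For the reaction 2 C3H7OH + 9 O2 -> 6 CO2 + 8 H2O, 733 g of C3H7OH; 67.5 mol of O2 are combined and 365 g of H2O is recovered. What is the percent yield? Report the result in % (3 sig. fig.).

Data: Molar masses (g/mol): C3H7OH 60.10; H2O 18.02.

41.5 %

n(C3H7OH) = 733.0 / 60.10 = 12.20 mol
n(O2) = 67.50 mol
n/ν for C3H7OH = 12.20/2 = 6.100
n/ν for O2 = 67.50/9 = 7.500
Smallest n/ν is C3H7OH → limiting reagent.
theoretical n(H2O) = (8/2) × 12.20 = 48.80 mol → 879.4 g
% yield = 365 / 879.4 × 100 = 41.51 %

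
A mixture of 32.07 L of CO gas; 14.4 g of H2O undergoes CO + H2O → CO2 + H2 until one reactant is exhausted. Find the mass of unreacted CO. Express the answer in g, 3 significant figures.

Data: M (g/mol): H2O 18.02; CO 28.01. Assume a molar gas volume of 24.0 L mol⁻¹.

15.0 g

n(CO) = 32.07 / 24.0 = 1.336 mol
n(H2O) = 14.40 / 18.02 = 0.7991 mol
n/ν for CO = 1.336/1 = 1.336
n/ν for H2O = 0.7991/1 = 0.7991
Smallest n/ν is H2O → limiting reagent.
CO consumed = (1/1) × 0.7991 = 0.7991 mol
CO remaining = 1.336 − 0.7991 = 0.5369 mol
mass = 0.5369 × 28.01 = 15.04 g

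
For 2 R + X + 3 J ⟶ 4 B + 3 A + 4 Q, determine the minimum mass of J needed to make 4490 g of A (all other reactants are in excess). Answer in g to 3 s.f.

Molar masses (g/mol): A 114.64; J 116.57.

4570 g

n(A) = 4490 / 114.64 = 39.17 mol
n(J) = (3/3) × 39.17 = 39.17 mol
mass = 39.17 × 116.57 = 4566 g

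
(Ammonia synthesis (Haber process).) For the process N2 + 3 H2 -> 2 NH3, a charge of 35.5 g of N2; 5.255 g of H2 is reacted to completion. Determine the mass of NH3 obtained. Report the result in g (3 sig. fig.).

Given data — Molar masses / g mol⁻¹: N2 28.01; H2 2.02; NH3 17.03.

29.5 g

n(N2) = 35.50 / 28.01 = 1.267 mol
n(H2) = 5.255 / 2.02 = 2.601 mol
n/ν → N2: 1.267, H2: 0.8670; H2 is limiting.
n(NH3) = (2/3) × 2.601 = 1.734 mol
mass = 1.734 × 17.03 = 29.53 g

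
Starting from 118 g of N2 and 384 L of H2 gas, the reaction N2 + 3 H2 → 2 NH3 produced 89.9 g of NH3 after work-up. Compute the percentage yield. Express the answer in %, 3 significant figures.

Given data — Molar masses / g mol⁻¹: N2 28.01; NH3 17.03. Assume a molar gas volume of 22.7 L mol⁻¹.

62.7 %

n(N2) = 118.0 / 28.01 = 4.213 mol
n(H2) = 384.0 / 22.7 = 16.92 mol
n/ν for N2 = 4.213/1 = 4.213
n/ν for H2 = 16.92/3 = 5.640
Smallest n/ν is N2 → limiting reagent.
theoretical n(NH3) = (2/1) × 4.213 = 8.426 mol → 143.5 g
% yield = 89.9 / 143.5 × 100 = 62.65 %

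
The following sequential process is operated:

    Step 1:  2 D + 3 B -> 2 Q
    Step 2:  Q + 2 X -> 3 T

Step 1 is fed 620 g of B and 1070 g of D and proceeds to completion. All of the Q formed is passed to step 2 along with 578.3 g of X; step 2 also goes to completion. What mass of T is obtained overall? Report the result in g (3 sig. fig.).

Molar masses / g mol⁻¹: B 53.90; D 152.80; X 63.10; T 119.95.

Step 1:
n(B) = 620.0 / 53.90 = 11.50 mol
n(D) = 1070 / 152.80 = 7.003 mol
n/ν for B = 11.50/3 = 3.833
n/ν for D = 7.003/2 = 3.502
Smallest n/ν is D → limiting reagent.
n(Q) produced = (2/2) × 7.003 = 7.003 mol
Step 2:
n(Q) available = 7.003 mol
n(X) = 578.3 / 63.10 = 9.165 mol
n/ν for Q = 7.003/1 = 7.003
n/ν for X = 9.165/2 = 4.583
Smallest n/ν is X → limiting reagent.
n(T) = (3/2) × 9.165 = 13.75 mol
mass = 13.75 × 119.95 = 1649 g

1650 g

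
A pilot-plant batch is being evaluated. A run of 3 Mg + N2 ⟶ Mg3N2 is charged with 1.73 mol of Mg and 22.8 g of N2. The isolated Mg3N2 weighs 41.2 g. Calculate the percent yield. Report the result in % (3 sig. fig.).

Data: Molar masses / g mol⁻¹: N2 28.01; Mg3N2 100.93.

70.8 %

n(Mg) = 1.730 mol
n(N2) = 22.80 / 28.01 = 0.8140 mol
n/ν → Mg: 0.5767, N2: 0.8140; Mg is limiting.
theoretical n(Mg3N2) = (1/3) × 1.730 = 0.5767 mol → 58.21 g
% yield = 41.2 / 58.21 × 100 = 70.78 %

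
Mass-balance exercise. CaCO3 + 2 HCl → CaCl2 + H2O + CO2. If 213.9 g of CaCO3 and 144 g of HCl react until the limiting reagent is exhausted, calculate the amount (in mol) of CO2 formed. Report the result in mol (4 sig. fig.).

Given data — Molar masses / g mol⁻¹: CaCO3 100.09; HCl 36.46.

1.975 mol

n(CaCO3) = 213.9 / 100.09 = 2.137 mol
n(HCl) = 144.0 / 36.46 = 3.950 mol
n/ν → CaCO3: 2.137, HCl: 1.975; HCl is limiting.
n(CO2) = (1/2) × 3.950 = 1.975 mol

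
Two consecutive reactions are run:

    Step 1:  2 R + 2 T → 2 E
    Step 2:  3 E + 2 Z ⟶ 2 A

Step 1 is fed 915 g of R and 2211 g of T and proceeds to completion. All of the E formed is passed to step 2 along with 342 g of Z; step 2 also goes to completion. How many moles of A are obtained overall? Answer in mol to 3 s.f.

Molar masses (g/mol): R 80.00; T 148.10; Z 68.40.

5.00 mol

Step 1:
n(R) = 915.0 / 80.00 = 11.44 mol
n(T) = 2211 / 148.10 = 14.93 mol
n/ν for R = 11.44/2 = 5.720
n/ν for T = 14.93/2 = 7.465
Smallest n/ν is R → limiting reagent.
n(E) produced = (2/2) × 11.44 = 11.44 mol
Step 2:
n(E) available = 11.44 mol
n(Z) = 342.0 / 68.40 = 5.000 mol
n/ν for E = 11.44/3 = 3.813
n/ν for Z = 5.000/2 = 2.500
Smallest n/ν is Z → limiting reagent.
n(A) = (2/2) × 5.000 = 5.000 mol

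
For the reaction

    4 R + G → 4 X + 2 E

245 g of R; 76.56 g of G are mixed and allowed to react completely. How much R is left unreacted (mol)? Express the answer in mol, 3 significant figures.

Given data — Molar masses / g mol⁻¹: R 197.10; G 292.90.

n(R) = 245.0 / 197.10 = 1.243 mol
n(G) = 76.56 / 292.90 = 0.2614 mol
n/ν → R: 0.3108, G: 0.2614; G is limiting.
R consumed = (4/1) × 0.2614 = 1.046 mol
R remaining = 1.243 − 1.046 = 0.1970 mol

0.197 mol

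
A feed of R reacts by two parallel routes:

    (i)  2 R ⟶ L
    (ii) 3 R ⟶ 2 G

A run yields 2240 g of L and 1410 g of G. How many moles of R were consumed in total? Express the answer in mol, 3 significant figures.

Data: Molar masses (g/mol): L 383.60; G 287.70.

19.0 mol

n(L) = 2240 / 383.60 = 5.839 mol
n(G) = 1410 / 287.70 = 4.901 mol
n(R) via (i) = (2/1)×5.839 = 11.68 mol
n(R) via (ii) = (3/2)×4.901 = 7.352 mol
total n(R) = 11.68 + 7.352 = 19.03 mol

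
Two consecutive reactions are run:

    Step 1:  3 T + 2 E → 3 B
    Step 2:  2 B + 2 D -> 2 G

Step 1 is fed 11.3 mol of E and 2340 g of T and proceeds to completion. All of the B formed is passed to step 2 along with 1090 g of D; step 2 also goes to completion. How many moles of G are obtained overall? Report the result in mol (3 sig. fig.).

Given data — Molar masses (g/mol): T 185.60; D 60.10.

Step 1:
n(E) = 11.30 mol
n(T) = 2340 / 185.60 = 12.61 mol
n/ν for E = 11.30/2 = 5.650
n/ν for T = 12.61/3 = 4.203
Smallest n/ν is T → limiting reagent.
n(B) produced = (3/3) × 12.61 = 12.61 mol
Step 2:
n(B) available = 12.61 mol
n(D) = 1090 / 60.10 = 18.14 mol
n/ν for B = 12.61/2 = 6.305
n/ν for D = 18.14/2 = 9.070
Smallest n/ν is B → limiting reagent.
n(G) = (2/2) × 12.61 = 12.61 mol

12.6 mol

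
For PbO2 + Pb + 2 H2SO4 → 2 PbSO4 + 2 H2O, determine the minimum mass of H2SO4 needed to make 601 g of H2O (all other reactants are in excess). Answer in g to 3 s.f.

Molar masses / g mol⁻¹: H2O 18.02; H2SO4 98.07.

3270 g

n(H2O) = 601 / 18.02 = 33.35 mol
n(H2SO4) = (2/2) × 33.35 = 33.35 mol
mass = 33.35 × 98.07 = 3271 g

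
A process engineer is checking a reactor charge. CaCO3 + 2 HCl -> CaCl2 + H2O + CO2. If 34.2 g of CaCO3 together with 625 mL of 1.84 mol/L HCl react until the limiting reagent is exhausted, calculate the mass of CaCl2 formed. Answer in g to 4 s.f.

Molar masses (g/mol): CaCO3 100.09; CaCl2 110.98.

37.92 g

n(CaCO3) = 34.20 / 100.09 = 0.3417 mol
n(HCl) = 1.84 × 625.0/1000 = 1.150 mol
n/ν for CaCO3 = 0.3417/1 = 0.3417
n/ν for HCl = 1.150/2 = 0.5750
Smallest n/ν is CaCO3 → limiting reagent.
n(CaCl2) = (1/1) × 0.3417 = 0.3417 mol
mass = 0.3417 × 110.98 = 37.92 g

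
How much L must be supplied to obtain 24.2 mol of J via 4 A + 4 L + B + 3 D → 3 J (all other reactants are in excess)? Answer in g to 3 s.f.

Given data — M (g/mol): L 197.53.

6370 g

n(J) = 24.20 mol
n(L) = (4/3) × 24.20 = 32.27 mol
mass = 32.27 × 197.53 = 6374 g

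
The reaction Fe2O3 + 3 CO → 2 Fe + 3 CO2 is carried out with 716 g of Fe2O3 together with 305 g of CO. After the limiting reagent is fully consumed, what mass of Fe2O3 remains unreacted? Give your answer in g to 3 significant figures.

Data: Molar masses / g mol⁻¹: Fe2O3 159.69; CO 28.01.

n(Fe2O3) = 716.0 / 159.69 = 4.484 mol
n(CO) = 305.0 / 28.01 = 10.89 mol
n/ν → Fe2O3: 4.484, CO: 3.630; CO is limiting.
Fe2O3 consumed = (1/3) × 10.89 = 3.630 mol
Fe2O3 remaining = 4.484 − 3.630 = 0.8540 mol
mass = 0.8540 × 159.69 = 136.4 g

136 g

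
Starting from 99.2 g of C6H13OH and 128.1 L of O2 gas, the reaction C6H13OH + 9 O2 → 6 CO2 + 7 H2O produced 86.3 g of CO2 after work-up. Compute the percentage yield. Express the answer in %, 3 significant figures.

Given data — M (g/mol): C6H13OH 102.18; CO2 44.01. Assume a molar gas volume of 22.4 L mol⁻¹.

51.4 %

n(C6H13OH) = 99.20 / 102.18 = 0.9708 mol
n(O2) = 128.1 / 22.4 = 5.719 mol
n/ν for C6H13OH = 0.9708/1 = 0.9708
n/ν for O2 = 5.719/9 = 0.6354
Smallest n/ν is O2 → limiting reagent.
theoretical n(CO2) = (6/9) × 5.719 = 3.813 mol → 167.8 g
% yield = 86.3 / 167.8 × 100 = 51.43 %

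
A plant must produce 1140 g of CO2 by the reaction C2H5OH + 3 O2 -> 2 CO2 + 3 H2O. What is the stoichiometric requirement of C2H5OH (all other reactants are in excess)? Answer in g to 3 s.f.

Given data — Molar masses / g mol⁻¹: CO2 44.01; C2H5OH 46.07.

n(CO2) = 1140 / 44.01 = 25.90 mol
n(C2H5OH) = (1/2) × 25.90 = 12.95 mol
mass = 12.95 × 46.07 = 596.6 g

597 g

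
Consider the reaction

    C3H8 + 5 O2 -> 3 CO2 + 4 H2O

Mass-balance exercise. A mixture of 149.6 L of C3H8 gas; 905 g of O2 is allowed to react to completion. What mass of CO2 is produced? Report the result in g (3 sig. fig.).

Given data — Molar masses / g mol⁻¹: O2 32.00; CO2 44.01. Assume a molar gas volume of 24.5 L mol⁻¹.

747 g

n(C3H8) = 149.6 / 24.5 = 6.106 mol
n(O2) = 905.0 / 32.00 = 28.28 mol
n/ν → C3H8: 6.106, O2: 5.656; O2 is limiting.
n(CO2) = (3/5) × 28.28 = 16.97 mol
mass = 16.97 × 44.01 = 746.8 g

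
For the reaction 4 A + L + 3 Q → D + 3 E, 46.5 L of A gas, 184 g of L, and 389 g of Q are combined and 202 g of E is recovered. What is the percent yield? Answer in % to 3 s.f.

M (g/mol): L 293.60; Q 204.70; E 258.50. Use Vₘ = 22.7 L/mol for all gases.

50.9 %

n(A) = 46.50 / 22.7 = 2.048 mol
n(L) = 184.0 / 293.60 = 0.6267 mol
n(Q) = 389.0 / 204.70 = 1.900 mol
n/ν for A = 2.048/4 = 0.5120
n/ν for L = 0.6267/1 = 0.6267
n/ν for Q = 1.900/3 = 0.6333
Smallest n/ν is A → limiting reagent.
theoretical n(E) = (3/4) × 2.048 = 1.536 mol → 397.1 g
% yield = 202 / 397.1 × 100 = 50.87 %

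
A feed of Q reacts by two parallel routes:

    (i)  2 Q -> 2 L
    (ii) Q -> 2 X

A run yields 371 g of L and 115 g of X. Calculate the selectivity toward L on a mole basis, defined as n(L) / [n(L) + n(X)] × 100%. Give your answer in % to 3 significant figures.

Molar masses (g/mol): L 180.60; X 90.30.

n(L) = 371 / 180.60 = 2.054 mol
n(X) = 115 / 90.30 = 1.274 mol
selectivity = 2.054/(2.054+1.274) × 100 = 61.72 %

61.7 %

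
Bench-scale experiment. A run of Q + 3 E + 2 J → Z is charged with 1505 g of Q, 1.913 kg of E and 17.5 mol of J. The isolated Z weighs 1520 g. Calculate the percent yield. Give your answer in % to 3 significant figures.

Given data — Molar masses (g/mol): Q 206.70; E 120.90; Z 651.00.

n(Q) = 1505 / 206.70 = 7.281 mol
n(E) = 1.913×1000 / 120.90 = 15.82 mol
n(J) = 17.50 mol
n/ν for Q = 7.281/1 = 7.281
n/ν for E = 15.82/3 = 5.273
n/ν for J = 17.50/2 = 8.750
Smallest n/ν is E → limiting reagent.
theoretical n(Z) = (1/3) × 15.82 = 5.273 mol → 3433 g
% yield = 1520 / 3433 × 100 = 44.28 %

44.3 %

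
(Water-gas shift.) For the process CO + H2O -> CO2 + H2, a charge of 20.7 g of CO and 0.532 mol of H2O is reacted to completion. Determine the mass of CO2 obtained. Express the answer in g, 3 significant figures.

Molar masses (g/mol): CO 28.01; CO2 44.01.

23.4 g

n(CO) = 20.70 / 28.01 = 0.7390 mol
n(H2O) = 0.5320 mol
n/ν for CO = 0.7390/1 = 0.7390
n/ν for H2O = 0.5320/1 = 0.5320
Smallest n/ν is H2O → limiting reagent.
n(CO2) = (1/1) × 0.5320 = 0.5320 mol
mass = 0.5320 × 44.01 = 23.41 g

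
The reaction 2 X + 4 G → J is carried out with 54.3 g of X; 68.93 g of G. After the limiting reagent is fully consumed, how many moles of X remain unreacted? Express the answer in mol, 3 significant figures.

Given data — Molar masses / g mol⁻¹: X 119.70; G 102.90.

0.119 mol

n(X) = 54.30 / 119.70 = 0.4536 mol
n(G) = 68.93 / 102.90 = 0.6699 mol
n/ν for X = 0.4536/2 = 0.2268
n/ν for G = 0.6699/4 = 0.1675
Smallest n/ν is G → limiting reagent.
X consumed = (2/4) × 0.6699 = 0.3350 mol
X remaining = 0.4536 − 0.3350 = 0.1186 mol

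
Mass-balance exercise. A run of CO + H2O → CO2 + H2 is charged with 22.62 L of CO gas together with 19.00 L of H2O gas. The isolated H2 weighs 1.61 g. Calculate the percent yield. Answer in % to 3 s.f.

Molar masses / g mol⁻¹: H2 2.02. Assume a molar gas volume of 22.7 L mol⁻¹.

95.2 %

n(CO) = 22.62 / 22.7 = 0.9965 mol
n(H2O) = 19.00 / 22.7 = 0.8370 mol
n/ν for CO = 0.9965/1 = 0.9965
n/ν for H2O = 0.8370/1 = 0.8370
Smallest n/ν is H2O → limiting reagent.
theoretical n(H2) = (1/1) × 0.8370 = 0.8370 mol → 1.691 g
% yield = 1.61 / 1.691 × 100 = 95.21 %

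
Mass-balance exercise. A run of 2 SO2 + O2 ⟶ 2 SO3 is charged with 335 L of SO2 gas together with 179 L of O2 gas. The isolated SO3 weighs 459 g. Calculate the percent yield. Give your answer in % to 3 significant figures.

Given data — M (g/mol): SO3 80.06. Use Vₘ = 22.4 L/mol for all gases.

38.3 %

n(SO2) = 335.0 / 22.4 = 14.96 mol
n(O2) = 179.0 / 22.4 = 7.991 mol
n/ν for SO2 = 14.96/2 = 7.480
n/ν for O2 = 7.991/1 = 7.991
Smallest n/ν is SO2 → limiting reagent.
theoretical n(SO3) = (2/2) × 14.96 = 14.96 mol → 1198 g
% yield = 459 / 1198 × 100 = 38.31 %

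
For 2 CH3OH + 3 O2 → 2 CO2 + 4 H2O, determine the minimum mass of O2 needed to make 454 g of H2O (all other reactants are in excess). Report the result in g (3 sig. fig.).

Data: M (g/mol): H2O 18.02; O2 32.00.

n(H2O) = 454 / 18.02 = 25.19 mol
n(O2) = (3/4) × 25.19 = 18.89 mol
mass = 18.89 × 32.00 = 604.5 g

605 g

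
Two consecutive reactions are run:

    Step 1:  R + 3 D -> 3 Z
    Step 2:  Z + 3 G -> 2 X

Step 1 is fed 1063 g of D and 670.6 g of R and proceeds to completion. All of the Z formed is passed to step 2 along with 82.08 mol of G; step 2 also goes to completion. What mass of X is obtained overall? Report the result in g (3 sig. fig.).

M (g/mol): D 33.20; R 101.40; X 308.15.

Step 1:
n(D) = 1063 / 33.20 = 32.02 mol
n(R) = 670.6 / 101.40 = 6.613 mol
n/ν → D: 10.67, R: 6.613; R is limiting.
n(Z) produced = (3/1) × 6.613 = 19.84 mol
Step 2:
n(Z) available = 19.84 mol
n(G) = 82.08 mol
n/ν → Z: 19.84, G: 27.36; Z is limiting.
n(X) = (2/1) × 19.84 = 39.68 mol
mass = 39.68 × 308.15 = 12230 g

12200 g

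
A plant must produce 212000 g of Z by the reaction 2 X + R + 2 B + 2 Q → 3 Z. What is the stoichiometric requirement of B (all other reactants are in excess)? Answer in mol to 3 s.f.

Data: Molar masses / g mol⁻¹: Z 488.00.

n(Z) = 212000 / 488.00 = 434.4 mol
n(B) = (2/3) × 434.4 = 289.6 mol

290 mol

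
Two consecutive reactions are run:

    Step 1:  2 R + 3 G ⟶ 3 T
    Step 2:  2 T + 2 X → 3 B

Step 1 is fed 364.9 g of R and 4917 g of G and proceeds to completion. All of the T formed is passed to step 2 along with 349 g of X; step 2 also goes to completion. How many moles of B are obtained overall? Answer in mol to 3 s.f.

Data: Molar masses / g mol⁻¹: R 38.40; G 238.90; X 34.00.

15.4 mol

Step 1:
n(R) = 364.9 / 38.40 = 9.503 mol
n(G) = 4917 / 238.90 = 20.58 mol
n/ν → R: 4.752, G: 6.860; R is limiting.
n(T) produced = (3/2) × 9.503 = 14.25 mol
Step 2:
n(T) available = 14.25 mol
n(X) = 349.0 / 34.00 = 10.26 mol
n/ν → T: 7.125, X: 5.130; X is limiting.
n(B) = (3/2) × 10.26 = 15.39 mol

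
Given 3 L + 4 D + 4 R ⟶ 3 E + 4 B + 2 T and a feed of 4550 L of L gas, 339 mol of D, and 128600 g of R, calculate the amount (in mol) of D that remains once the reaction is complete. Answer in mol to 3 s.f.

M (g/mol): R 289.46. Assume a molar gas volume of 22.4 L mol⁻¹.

68.2 mol

n(L) = 4550 / 22.4 = 203.1 mol
n(D) = 339.0 mol
n(R) = 128600 / 289.46 = 444.3 mol
n/ν → L: 67.70, D: 84.75, R: 111.1; L is limiting.
D consumed = (4/3) × 203.1 = 270.8 mol
D remaining = 339.0 − 270.8 = 68.20 mol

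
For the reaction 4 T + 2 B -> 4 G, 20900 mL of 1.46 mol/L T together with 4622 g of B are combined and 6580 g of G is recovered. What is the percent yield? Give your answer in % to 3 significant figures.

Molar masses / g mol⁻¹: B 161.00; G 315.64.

n(T) = 1.46 × 20900/1000 = 30.51 mol
n(B) = 4622 / 161.00 = 28.71 mol
n/ν for T = 30.51/4 = 7.628
n/ν for B = 28.71/2 = 14.36
Smallest n/ν is T → limiting reagent.
theoretical n(G) = (4/4) × 30.51 = 30.51 mol → 9630 g
% yield = 6580 / 9630 × 100 = 68.33 %

68.3 %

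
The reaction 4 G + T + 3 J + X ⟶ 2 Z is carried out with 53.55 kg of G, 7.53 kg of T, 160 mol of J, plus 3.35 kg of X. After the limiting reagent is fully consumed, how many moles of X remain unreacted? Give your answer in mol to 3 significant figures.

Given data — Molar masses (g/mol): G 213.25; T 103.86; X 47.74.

n(G) = 53.55×1000 / 213.25 = 251.1 mol
n(T) = 7.530×1000 / 103.86 = 72.50 mol
n(J) = 160.0 mol
n(X) = 3.350×1000 / 47.74 = 70.17 mol
n/ν → G: 62.78, T: 72.50, J: 53.33, X: 70.17; J is limiting.
X consumed = (1/3) × 160.0 = 53.33 mol
X remaining = 70.17 − 53.33 = 16.84 mol

16.8 mol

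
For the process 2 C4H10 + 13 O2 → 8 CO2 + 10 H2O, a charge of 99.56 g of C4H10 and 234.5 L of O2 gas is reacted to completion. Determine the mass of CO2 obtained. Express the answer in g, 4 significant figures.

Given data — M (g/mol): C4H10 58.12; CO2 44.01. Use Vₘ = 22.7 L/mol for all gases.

n(C4H10) = 99.56 / 58.12 = 1.713 mol
n(O2) = 234.5 / 22.7 = 10.33 mol
n/ν for C4H10 = 1.713/2 = 0.8565
n/ν for O2 = 10.33/13 = 0.7946
Smallest n/ν is O2 → limiting reagent.
n(CO2) = (8/13) × 10.33 = 6.357 mol
mass = 6.357 × 44.01 = 279.8 g

279.8 g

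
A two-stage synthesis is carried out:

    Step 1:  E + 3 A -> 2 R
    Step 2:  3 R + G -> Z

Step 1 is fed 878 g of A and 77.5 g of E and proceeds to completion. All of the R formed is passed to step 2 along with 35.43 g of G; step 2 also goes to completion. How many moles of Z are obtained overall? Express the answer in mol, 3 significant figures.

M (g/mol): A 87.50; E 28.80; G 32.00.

1.11 mol

Step 1:
n(A) = 878.0 / 87.50 = 10.03 mol
n(E) = 77.50 / 28.80 = 2.691 mol
n/ν for A = 10.03/3 = 3.343
n/ν for E = 2.691/1 = 2.691
Smallest n/ν is E → limiting reagent.
n(R) produced = (2/1) × 2.691 = 5.382 mol
Step 2:
n(R) available = 5.382 mol
n(G) = 35.43 / 32.00 = 1.107 mol
n/ν for R = 5.382/3 = 1.794
n/ν for G = 1.107/1 = 1.107
Smallest n/ν is G → limiting reagent.
n(Z) = (1/1) × 1.107 = 1.107 mol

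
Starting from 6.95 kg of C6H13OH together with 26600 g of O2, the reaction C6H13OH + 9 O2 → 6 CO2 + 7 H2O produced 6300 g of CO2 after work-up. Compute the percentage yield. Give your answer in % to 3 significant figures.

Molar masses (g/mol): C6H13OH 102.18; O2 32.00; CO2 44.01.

n(C6H13OH) = 6.950×1000 / 102.18 = 68.02 mol
n(O2) = 26600 / 32.00 = 831.3 mol
n/ν for C6H13OH = 68.02/1 = 68.02
n/ν for O2 = 831.3/9 = 92.37
Smallest n/ν is C6H13OH → limiting reagent.
theoretical n(CO2) = (6/1) × 68.02 = 408.1 mol → 17960 g
% yield = 6300 / 17960 × 100 = 35.08 %

35.1 %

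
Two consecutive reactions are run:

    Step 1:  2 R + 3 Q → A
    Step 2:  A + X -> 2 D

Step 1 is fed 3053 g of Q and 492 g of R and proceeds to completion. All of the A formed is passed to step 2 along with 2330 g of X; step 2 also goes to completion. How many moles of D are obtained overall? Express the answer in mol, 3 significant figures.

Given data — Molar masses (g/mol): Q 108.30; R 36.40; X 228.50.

13.5 mol

Step 1:
n(Q) = 3053 / 108.30 = 28.19 mol
n(R) = 492.0 / 36.40 = 13.52 mol
n/ν → Q: 9.397, R: 6.760; R is limiting.
n(A) produced = (1/2) × 13.52 = 6.760 mol
Step 2:
n(A) available = 6.760 mol
n(X) = 2330 / 228.50 = 10.20 mol
n/ν → A: 6.760, X: 10.20; A is limiting.
n(D) = (2/1) × 6.760 = 13.52 mol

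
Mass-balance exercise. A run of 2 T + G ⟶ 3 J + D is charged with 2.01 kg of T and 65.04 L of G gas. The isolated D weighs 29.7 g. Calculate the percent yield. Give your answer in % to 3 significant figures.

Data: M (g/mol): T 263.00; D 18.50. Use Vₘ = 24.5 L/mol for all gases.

60.5 %

n(T) = 2.010×1000 / 263.00 = 7.643 mol
n(G) = 65.04 / 24.5 = 2.655 mol
n/ν for T = 7.643/2 = 3.822
n/ν for G = 2.655/1 = 2.655
Smallest n/ν is G → limiting reagent.
theoretical n(D) = (1/1) × 2.655 = 2.655 mol → 49.12 g
% yield = 29.7 / 49.12 × 100 = 60.46 %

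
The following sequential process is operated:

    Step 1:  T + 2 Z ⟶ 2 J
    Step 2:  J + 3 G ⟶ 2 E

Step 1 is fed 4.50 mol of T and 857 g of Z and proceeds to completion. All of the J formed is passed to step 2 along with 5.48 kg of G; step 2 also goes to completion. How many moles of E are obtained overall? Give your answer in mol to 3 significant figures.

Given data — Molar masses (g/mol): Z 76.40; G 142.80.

18.0 mol

Step 1:
n(T) = 4.500 mol
n(Z) = 857.0 / 76.40 = 11.22 mol
n/ν for T = 4.500/1 = 4.500
n/ν for Z = 11.22/2 = 5.610
Smallest n/ν is T → limiting reagent.
n(J) produced = (2/1) × 4.500 = 9.000 mol
Step 2:
n(J) available = 9.000 mol
n(G) = 5.480×1000 / 142.80 = 38.38 mol
n/ν for J = 9.000/1 = 9.000
n/ν for G = 38.38/3 = 12.79
Smallest n/ν is J → limiting reagent.
n(E) = (2/1) × 9.000 = 18.00 mol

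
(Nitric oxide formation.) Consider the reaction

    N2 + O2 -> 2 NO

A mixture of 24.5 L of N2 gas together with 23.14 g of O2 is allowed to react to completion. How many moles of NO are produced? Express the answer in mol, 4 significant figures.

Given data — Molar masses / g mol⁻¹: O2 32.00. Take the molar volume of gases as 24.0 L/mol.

n(N2) = 24.50 / 24.0 = 1.021 mol
n(O2) = 23.14 / 32.00 = 0.7231 mol
n/ν for N2 = 1.021/1 = 1.021
n/ν for O2 = 0.7231/1 = 0.7231
Smallest n/ν is O2 → limiting reagent.
n(NO) = (2/1) × 0.7231 = 1.446 mol

1.446 mol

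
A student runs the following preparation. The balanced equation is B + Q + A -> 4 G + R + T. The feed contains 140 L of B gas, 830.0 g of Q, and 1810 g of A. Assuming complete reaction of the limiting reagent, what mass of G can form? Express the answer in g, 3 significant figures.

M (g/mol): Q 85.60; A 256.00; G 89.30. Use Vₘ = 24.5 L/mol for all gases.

2040 g

n(B) = 140.0 / 24.5 = 5.714 mol
n(Q) = 830.0 / 85.60 = 9.696 mol
n(A) = 1810 / 256.00 = 7.070 mol
n/ν → B: 5.714, Q: 9.696, A: 7.070; B is limiting.
n(G) = (4/1) × 5.714 = 22.86 mol
mass = 22.86 × 89.30 = 2041 g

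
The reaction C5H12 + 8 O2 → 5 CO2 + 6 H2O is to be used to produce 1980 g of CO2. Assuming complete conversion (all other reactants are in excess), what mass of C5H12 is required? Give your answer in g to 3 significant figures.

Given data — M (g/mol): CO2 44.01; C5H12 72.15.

649 g

n(CO2) = 1980 / 44.01 = 44.99 mol
n(C5H12) = (1/5) × 44.99 = 8.998 mol
mass = 8.998 × 72.15 = 649.2 g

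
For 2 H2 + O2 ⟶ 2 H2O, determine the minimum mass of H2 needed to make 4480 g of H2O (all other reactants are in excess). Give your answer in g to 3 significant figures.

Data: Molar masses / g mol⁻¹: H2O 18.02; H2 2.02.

n(H2O) = 4480 / 18.02 = 248.6 mol
n(H2) = (2/2) × 248.6 = 248.6 mol
mass = 248.6 × 2.02 = 502.2 g

502 g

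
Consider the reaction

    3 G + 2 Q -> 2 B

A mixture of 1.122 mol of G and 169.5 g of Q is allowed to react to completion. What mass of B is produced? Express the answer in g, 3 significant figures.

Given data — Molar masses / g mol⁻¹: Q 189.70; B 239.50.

179 g

n(G) = 1.122 mol
n(Q) = 169.5 / 189.70 = 0.8935 mol
n/ν → G: 0.3740, Q: 0.4468; G is limiting.
n(B) = (2/3) × 1.122 = 0.7480 mol
mass = 0.7480 × 239.50 = 179.1 g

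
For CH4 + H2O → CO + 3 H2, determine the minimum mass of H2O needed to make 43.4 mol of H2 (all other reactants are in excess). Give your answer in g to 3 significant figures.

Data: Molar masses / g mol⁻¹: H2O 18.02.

n(H2) = 43.40 mol
n(H2O) = (1/3) × 43.40 = 14.47 mol
mass = 14.47 × 18.02 = 260.7 g

261 g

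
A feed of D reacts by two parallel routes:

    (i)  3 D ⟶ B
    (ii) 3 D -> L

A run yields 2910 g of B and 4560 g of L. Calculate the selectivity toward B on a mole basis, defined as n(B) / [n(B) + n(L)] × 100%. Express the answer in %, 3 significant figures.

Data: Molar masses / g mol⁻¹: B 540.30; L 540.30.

39.0 %

n(B) = 2910 / 540.30 = 5.386 mol
n(L) = 4560 / 540.30 = 8.440 mol
selectivity = 5.386/(5.386+8.440) × 100 = 38.96 %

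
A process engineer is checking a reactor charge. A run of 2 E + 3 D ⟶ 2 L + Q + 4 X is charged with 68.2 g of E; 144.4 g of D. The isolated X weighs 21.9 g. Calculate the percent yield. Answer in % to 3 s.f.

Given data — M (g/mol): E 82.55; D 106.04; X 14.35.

92.4 %

n(E) = 68.20 / 82.55 = 0.8262 mol
n(D) = 144.4 / 106.04 = 1.362 mol
n/ν → E: 0.4131, D: 0.4540; E is limiting.
theoretical n(X) = (4/2) × 0.8262 = 1.652 mol → 23.71 g
% yield = 21.9 / 23.71 × 100 = 92.37 %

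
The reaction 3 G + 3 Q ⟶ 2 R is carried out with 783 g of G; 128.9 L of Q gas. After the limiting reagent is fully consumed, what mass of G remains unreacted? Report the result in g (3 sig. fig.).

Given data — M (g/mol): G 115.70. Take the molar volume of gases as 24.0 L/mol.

162 g

n(G) = 783.0 / 115.70 = 6.768 mol
n(Q) = 128.9 / 24.0 = 5.371 mol
n/ν → G: 2.256, Q: 1.790; Q is limiting.
G consumed = (3/3) × 5.371 = 5.371 mol
G remaining = 6.768 − 5.371 = 1.397 mol
mass = 1.397 × 115.70 = 161.6 g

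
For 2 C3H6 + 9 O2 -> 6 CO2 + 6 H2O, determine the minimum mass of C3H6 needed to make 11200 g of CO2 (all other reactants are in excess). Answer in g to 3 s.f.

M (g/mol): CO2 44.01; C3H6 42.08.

n(CO2) = 11200 / 44.01 = 254.5 mol
n(C3H6) = (2/6) × 254.5 = 84.83 mol
mass = 84.83 × 42.08 = 3570 g

3570 g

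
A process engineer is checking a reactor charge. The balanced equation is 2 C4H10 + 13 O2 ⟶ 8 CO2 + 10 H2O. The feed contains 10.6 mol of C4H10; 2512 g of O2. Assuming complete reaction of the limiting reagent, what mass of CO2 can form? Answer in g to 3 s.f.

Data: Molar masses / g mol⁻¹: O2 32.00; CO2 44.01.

n(C4H10) = 10.60 mol
n(O2) = 2512 / 32.00 = 78.50 mol
n/ν → C4H10: 5.300, O2: 6.038; C4H10 is limiting.
n(CO2) = (8/2) × 10.60 = 42.40 mol
mass = 42.40 × 44.01 = 1866 g

1870 g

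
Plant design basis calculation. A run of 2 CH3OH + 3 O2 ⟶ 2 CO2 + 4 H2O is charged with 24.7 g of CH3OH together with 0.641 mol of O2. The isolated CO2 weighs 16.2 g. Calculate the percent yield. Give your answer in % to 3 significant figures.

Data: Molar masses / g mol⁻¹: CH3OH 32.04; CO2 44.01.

86.1 %

n(CH3OH) = 24.70 / 32.04 = 0.7709 mol
n(O2) = 0.6410 mol
n/ν for CH3OH = 0.7709/2 = 0.3855
n/ν for O2 = 0.6410/3 = 0.2137
Smallest n/ν is O2 → limiting reagent.
theoretical n(CO2) = (2/3) × 0.6410 = 0.4273 mol → 18.81 g
% yield = 16.2 / 18.81 × 100 = 86.12 %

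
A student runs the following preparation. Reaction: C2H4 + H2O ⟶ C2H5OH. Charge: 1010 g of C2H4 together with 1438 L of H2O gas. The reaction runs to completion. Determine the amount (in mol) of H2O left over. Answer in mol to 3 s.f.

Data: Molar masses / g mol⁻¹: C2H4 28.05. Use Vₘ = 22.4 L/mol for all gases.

n(C2H4) = 1010 / 28.05 = 36.01 mol
n(H2O) = 1438 / 22.4 = 64.20 mol
n/ν for C2H4 = 36.01/1 = 36.01
n/ν for H2O = 64.20/1 = 64.20
Smallest n/ν is C2H4 → limiting reagent.
H2O consumed = (1/1) × 36.01 = 36.01 mol
H2O remaining = 64.20 − 36.01 = 28.19 mol

28.2 mol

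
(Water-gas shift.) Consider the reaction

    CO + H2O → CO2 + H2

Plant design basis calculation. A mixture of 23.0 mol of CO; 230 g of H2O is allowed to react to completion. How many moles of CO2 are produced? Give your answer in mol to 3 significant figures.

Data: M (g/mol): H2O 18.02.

12.8 mol

n(CO) = 23.00 mol
n(H2O) = 230.0 / 18.02 = 12.76 mol
n/ν for CO = 23.00/1 = 23.00
n/ν for H2O = 12.76/1 = 12.76
Smallest n/ν is H2O → limiting reagent.
n(CO2) = (1/1) × 12.76 = 12.76 mol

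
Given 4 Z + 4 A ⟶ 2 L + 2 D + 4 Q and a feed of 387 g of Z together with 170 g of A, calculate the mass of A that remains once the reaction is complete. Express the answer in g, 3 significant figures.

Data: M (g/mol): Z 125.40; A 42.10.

40.1 g

n(Z) = 387.0 / 125.40 = 3.086 mol
n(A) = 170.0 / 42.10 = 4.038 mol
n/ν → Z: 0.7715, A: 1.010; Z is limiting.
A consumed = (4/4) × 3.086 = 3.086 mol
A remaining = 4.038 − 3.086 = 0.9520 mol
mass = 0.9520 × 42.10 = 40.08 g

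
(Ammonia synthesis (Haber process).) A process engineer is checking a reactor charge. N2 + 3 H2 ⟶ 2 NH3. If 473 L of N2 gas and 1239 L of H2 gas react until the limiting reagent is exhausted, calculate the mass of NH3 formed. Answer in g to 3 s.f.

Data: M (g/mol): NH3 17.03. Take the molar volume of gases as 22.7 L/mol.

620 g

n(N2) = 473.0 / 22.7 = 20.84 mol
n(H2) = 1239 / 22.7 = 54.58 mol
n/ν → N2: 20.84, H2: 18.19; H2 is limiting.
n(NH3) = (2/3) × 54.58 = 36.39 mol
mass = 36.39 × 17.03 = 619.7 g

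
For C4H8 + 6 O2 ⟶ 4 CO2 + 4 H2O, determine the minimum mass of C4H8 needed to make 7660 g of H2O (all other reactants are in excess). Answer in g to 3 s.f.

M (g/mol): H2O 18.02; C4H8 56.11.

n(H2O) = 7660 / 18.02 = 425.1 mol
n(C4H8) = (1/4) × 425.1 = 106.3 mol
mass = 106.3 × 56.11 = 5964 g

5960 g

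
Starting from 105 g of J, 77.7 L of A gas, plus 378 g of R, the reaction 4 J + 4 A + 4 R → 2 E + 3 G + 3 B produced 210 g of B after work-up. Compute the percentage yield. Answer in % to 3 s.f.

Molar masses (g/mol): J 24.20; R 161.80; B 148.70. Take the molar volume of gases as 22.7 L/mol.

n(J) = 105.0 / 24.20 = 4.339 mol
n(A) = 77.70 / 22.7 = 3.423 mol
n(R) = 378.0 / 161.80 = 2.336 mol
n/ν → J: 1.085, A: 0.8558, R: 0.5840; R is limiting.
theoretical n(B) = (3/4) × 2.336 = 1.752 mol → 260.5 g
% yield = 210 / 260.5 × 100 = 80.61 %

80.6 %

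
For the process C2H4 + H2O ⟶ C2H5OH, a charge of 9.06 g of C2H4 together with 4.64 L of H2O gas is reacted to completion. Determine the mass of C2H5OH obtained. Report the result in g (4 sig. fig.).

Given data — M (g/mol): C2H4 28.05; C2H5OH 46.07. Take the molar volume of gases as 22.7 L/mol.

9.417 g

n(C2H4) = 9.060 / 28.05 = 0.3230 mol
n(H2O) = 4.640 / 22.7 = 0.2044 mol
n/ν → C2H4: 0.3230, H2O: 0.2044; H2O is limiting.
n(C2H5OH) = (1/1) × 0.2044 = 0.2044 mol
mass = 0.2044 × 46.07 = 9.417 g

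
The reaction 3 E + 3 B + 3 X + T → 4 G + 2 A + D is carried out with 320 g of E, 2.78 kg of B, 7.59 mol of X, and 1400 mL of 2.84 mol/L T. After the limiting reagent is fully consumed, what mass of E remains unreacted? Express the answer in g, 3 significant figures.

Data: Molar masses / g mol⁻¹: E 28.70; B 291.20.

102 g

n(E) = 320.0 / 28.70 = 11.15 mol
n(B) = 2.780×1000 / 291.20 = 9.547 mol
n(X) = 7.590 mol
n(T) = 2.84 × 1400/1000 = 3.976 mol
n/ν → E: 3.717, B: 3.182, X: 2.530, T: 3.976; X is limiting.
E consumed = (3/3) × 7.590 = 7.590 mol
E remaining = 11.15 − 7.590 = 3.560 mol
mass = 3.560 × 28.70 = 102.2 g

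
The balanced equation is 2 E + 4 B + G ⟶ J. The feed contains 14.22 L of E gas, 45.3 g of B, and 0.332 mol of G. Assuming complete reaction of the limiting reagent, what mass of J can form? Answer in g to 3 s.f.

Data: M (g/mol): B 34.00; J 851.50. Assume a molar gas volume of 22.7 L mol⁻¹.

267 g

n(E) = 14.22 / 22.7 = 0.6264 mol
n(B) = 45.30 / 34.00 = 1.332 mol
n(G) = 0.3320 mol
n/ν for E = 0.6264/2 = 0.3132
n/ν for B = 1.332/4 = 0.3330
n/ν for G = 0.3320/1 = 0.3320
Smallest n/ν is E → limiting reagent.
n(J) = (1/2) × 0.6264 = 0.3132 mol
mass = 0.3132 × 851.50 = 266.7 g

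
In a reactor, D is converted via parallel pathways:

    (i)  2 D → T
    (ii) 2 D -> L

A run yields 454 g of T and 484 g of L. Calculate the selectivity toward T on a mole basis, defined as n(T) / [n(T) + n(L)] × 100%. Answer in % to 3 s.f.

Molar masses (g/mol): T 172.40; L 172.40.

48.4 %

n(T) = 454 / 172.40 = 2.633 mol
n(L) = 484 / 172.40 = 2.807 mol
selectivity = 2.633/(2.633+2.807) × 100 = 48.40 %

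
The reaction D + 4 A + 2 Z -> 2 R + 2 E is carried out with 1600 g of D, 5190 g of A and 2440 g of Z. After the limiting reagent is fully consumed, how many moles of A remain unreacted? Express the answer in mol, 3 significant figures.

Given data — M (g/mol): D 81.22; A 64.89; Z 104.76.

33.4 mol

n(D) = 1600 / 81.22 = 19.70 mol
n(A) = 5190 / 64.89 = 79.98 mol
n(Z) = 2440 / 104.76 = 23.29 mol
n/ν for D = 19.70/1 = 19.70
n/ν for A = 79.98/4 = 20.00
n/ν for Z = 23.29/2 = 11.65
Smallest n/ν is Z → limiting reagent.
A consumed = (4/2) × 23.29 = 46.58 mol
A remaining = 79.98 − 46.58 = 33.40 mol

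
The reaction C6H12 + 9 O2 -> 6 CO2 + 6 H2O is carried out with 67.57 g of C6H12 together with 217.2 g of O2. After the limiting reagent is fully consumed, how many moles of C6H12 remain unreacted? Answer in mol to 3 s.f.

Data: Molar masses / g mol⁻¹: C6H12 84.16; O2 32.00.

n(C6H12) = 67.57 / 84.16 = 0.8029 mol
n(O2) = 217.2 / 32.00 = 6.788 mol
n/ν → C6H12: 0.8029, O2: 0.7542; O2 is limiting.
C6H12 consumed = (1/9) × 6.788 = 0.7542 mol
C6H12 remaining = 0.8029 − 0.7542 = 0.04870 mol

0.0487 mol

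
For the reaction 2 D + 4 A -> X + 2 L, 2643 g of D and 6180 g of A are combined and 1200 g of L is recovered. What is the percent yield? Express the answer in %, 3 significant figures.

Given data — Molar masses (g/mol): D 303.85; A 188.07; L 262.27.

n(D) = 2643 / 303.85 = 8.698 mol
n(A) = 6180 / 188.07 = 32.86 mol
n/ν → D: 4.349, A: 8.215; D is limiting.
theoretical n(L) = (2/2) × 8.698 = 8.698 mol → 2281 g
% yield = 1200 / 2281 × 100 = 52.61 %

52.6 %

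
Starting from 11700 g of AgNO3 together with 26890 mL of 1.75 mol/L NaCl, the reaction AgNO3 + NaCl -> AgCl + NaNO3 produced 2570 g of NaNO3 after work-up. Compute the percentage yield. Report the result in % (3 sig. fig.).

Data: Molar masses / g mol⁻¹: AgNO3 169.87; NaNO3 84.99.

64.3 %

n(AgNO3) = 11700 / 169.87 = 68.88 mol
n(NaCl) = 1.75 × 26890/1000 = 47.06 mol
n/ν for AgNO3 = 68.88/1 = 68.88
n/ν for NaCl = 47.06/1 = 47.06
Smallest n/ν is NaCl → limiting reagent.
theoretical n(NaNO3) = (1/1) × 47.06 = 47.06 mol → 4000 g
% yield = 2570 / 4000 × 100 = 64.25 %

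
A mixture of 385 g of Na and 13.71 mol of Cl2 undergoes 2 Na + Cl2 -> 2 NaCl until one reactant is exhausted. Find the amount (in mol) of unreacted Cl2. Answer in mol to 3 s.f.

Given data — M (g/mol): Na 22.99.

n(Na) = 385.0 / 22.99 = 16.75 mol
n(Cl2) = 13.71 mol
n/ν → Na: 8.375, Cl2: 13.71; Na is limiting.
Cl2 consumed = (1/2) × 16.75 = 8.375 mol
Cl2 remaining = 13.71 − 8.375 = 5.335 mol

5.34 mol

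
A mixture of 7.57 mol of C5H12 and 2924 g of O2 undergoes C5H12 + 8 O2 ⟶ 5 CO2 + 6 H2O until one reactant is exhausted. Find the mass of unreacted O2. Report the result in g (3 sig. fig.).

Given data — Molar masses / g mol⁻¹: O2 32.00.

n(C5H12) = 7.570 mol
n(O2) = 2924 / 32.00 = 91.38 mol
n/ν for C5H12 = 7.570/1 = 7.570
n/ν for O2 = 91.38/8 = 11.42
Smallest n/ν is C5H12 → limiting reagent.
O2 consumed = (8/1) × 7.570 = 60.56 mol
O2 remaining = 91.38 − 60.56 = 30.82 mol
mass = 30.82 × 32.00 = 986.2 g

986 g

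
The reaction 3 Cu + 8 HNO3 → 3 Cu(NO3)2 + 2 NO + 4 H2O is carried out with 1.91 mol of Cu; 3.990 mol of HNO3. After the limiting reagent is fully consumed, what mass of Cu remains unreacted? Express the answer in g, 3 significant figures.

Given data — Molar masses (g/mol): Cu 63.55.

n(Cu) = 1.910 mol
n(HNO3) = 3.990 mol
n/ν → Cu: 0.6367, HNO3: 0.4988; HNO3 is limiting.
Cu consumed = (3/8) × 3.990 = 1.496 mol
Cu remaining = 1.910 − 1.496 = 0.4140 mol
mass = 0.4140 × 63.55 = 26.31 g

26.3 g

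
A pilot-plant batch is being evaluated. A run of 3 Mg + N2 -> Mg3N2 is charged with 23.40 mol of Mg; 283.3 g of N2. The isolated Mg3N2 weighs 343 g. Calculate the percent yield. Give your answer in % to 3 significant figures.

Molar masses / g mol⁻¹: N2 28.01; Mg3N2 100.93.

43.6 %

n(Mg) = 23.40 mol
n(N2) = 283.3 / 28.01 = 10.11 mol
n/ν for Mg = 23.40/3 = 7.800
n/ν for N2 = 10.11/1 = 10.11
Smallest n/ν is Mg → limiting reagent.
theoretical n(Mg3N2) = (1/3) × 23.40 = 7.800 mol → 787.3 g
% yield = 343 / 787.3 × 100 = 43.57 %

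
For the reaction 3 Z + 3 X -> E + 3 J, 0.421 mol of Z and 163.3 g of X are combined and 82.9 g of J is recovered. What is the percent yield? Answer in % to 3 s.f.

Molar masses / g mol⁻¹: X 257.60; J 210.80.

n(Z) = 0.4210 mol
n(X) = 163.3 / 257.60 = 0.6339 mol
n/ν for Z = 0.4210/3 = 0.1403
n/ν for X = 0.6339/3 = 0.2113
Smallest n/ν is Z → limiting reagent.
theoretical n(J) = (3/3) × 0.4210 = 0.4210 mol → 88.75 g
% yield = 82.9 / 88.75 × 100 = 93.41 %

93.4 %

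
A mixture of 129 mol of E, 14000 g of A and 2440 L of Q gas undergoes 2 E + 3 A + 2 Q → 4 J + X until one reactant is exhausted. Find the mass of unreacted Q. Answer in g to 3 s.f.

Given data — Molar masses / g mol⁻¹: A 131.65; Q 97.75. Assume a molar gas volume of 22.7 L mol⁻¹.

n(E) = 129.0 mol
n(A) = 14000 / 131.65 = 106.3 mol
n(Q) = 2440 / 22.7 = 107.5 mol
n/ν for E = 129.0/2 = 64.50
n/ν for A = 106.3/3 = 35.43
n/ν for Q = 107.5/2 = 53.75
Smallest n/ν is A → limiting reagent.
Q consumed = (2/3) × 106.3 = 70.87 mol
Q remaining = 107.5 − 70.87 = 36.63 mol
mass = 36.63 × 97.75 = 3581 g

3580 g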